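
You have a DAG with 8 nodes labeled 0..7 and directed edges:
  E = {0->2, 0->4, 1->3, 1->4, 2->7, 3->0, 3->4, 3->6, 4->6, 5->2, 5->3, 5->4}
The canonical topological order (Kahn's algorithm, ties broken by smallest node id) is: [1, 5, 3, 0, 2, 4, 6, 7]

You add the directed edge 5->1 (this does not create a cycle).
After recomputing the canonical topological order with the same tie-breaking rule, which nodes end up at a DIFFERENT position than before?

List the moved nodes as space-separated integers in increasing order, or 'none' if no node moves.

Old toposort: [1, 5, 3, 0, 2, 4, 6, 7]
Added edge 5->1
Recompute Kahn (smallest-id tiebreak):
  initial in-degrees: [1, 1, 2, 2, 4, 0, 2, 1]
  ready (indeg=0): [5]
  pop 5: indeg[1]->0; indeg[2]->1; indeg[3]->1; indeg[4]->3 | ready=[1] | order so far=[5]
  pop 1: indeg[3]->0; indeg[4]->2 | ready=[3] | order so far=[5, 1]
  pop 3: indeg[0]->0; indeg[4]->1; indeg[6]->1 | ready=[0] | order so far=[5, 1, 3]
  pop 0: indeg[2]->0; indeg[4]->0 | ready=[2, 4] | order so far=[5, 1, 3, 0]
  pop 2: indeg[7]->0 | ready=[4, 7] | order so far=[5, 1, 3, 0, 2]
  pop 4: indeg[6]->0 | ready=[6, 7] | order so far=[5, 1, 3, 0, 2, 4]
  pop 6: no out-edges | ready=[7] | order so far=[5, 1, 3, 0, 2, 4, 6]
  pop 7: no out-edges | ready=[] | order so far=[5, 1, 3, 0, 2, 4, 6, 7]
New canonical toposort: [5, 1, 3, 0, 2, 4, 6, 7]
Compare positions:
  Node 0: index 3 -> 3 (same)
  Node 1: index 0 -> 1 (moved)
  Node 2: index 4 -> 4 (same)
  Node 3: index 2 -> 2 (same)
  Node 4: index 5 -> 5 (same)
  Node 5: index 1 -> 0 (moved)
  Node 6: index 6 -> 6 (same)
  Node 7: index 7 -> 7 (same)
Nodes that changed position: 1 5

Answer: 1 5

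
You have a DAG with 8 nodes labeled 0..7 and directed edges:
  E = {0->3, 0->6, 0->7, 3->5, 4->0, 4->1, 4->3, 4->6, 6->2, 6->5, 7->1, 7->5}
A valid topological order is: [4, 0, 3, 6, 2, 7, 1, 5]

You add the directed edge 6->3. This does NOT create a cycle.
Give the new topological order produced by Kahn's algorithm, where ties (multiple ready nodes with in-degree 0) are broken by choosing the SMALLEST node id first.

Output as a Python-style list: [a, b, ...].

Answer: [4, 0, 6, 2, 3, 7, 1, 5]

Derivation:
Old toposort: [4, 0, 3, 6, 2, 7, 1, 5]
Added edge: 6->3
Position of 6 (3) > position of 3 (2). Must reorder: 6 must now come before 3.
Run Kahn's algorithm (break ties by smallest node id):
  initial in-degrees: [1, 2, 1, 3, 0, 3, 2, 1]
  ready (indeg=0): [4]
  pop 4: indeg[0]->0; indeg[1]->1; indeg[3]->2; indeg[6]->1 | ready=[0] | order so far=[4]
  pop 0: indeg[3]->1; indeg[6]->0; indeg[7]->0 | ready=[6, 7] | order so far=[4, 0]
  pop 6: indeg[2]->0; indeg[3]->0; indeg[5]->2 | ready=[2, 3, 7] | order so far=[4, 0, 6]
  pop 2: no out-edges | ready=[3, 7] | order so far=[4, 0, 6, 2]
  pop 3: indeg[5]->1 | ready=[7] | order so far=[4, 0, 6, 2, 3]
  pop 7: indeg[1]->0; indeg[5]->0 | ready=[1, 5] | order so far=[4, 0, 6, 2, 3, 7]
  pop 1: no out-edges | ready=[5] | order so far=[4, 0, 6, 2, 3, 7, 1]
  pop 5: no out-edges | ready=[] | order so far=[4, 0, 6, 2, 3, 7, 1, 5]
  Result: [4, 0, 6, 2, 3, 7, 1, 5]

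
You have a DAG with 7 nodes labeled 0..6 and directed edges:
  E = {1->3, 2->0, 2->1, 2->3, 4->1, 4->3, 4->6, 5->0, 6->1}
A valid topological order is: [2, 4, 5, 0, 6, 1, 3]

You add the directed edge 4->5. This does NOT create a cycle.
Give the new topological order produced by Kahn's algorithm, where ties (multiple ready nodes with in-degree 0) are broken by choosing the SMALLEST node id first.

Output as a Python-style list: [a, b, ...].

Answer: [2, 4, 5, 0, 6, 1, 3]

Derivation:
Old toposort: [2, 4, 5, 0, 6, 1, 3]
Added edge: 4->5
Position of 4 (1) < position of 5 (2). Old order still valid.
Run Kahn's algorithm (break ties by smallest node id):
  initial in-degrees: [2, 3, 0, 3, 0, 1, 1]
  ready (indeg=0): [2, 4]
  pop 2: indeg[0]->1; indeg[1]->2; indeg[3]->2 | ready=[4] | order so far=[2]
  pop 4: indeg[1]->1; indeg[3]->1; indeg[5]->0; indeg[6]->0 | ready=[5, 6] | order so far=[2, 4]
  pop 5: indeg[0]->0 | ready=[0, 6] | order so far=[2, 4, 5]
  pop 0: no out-edges | ready=[6] | order so far=[2, 4, 5, 0]
  pop 6: indeg[1]->0 | ready=[1] | order so far=[2, 4, 5, 0, 6]
  pop 1: indeg[3]->0 | ready=[3] | order so far=[2, 4, 5, 0, 6, 1]
  pop 3: no out-edges | ready=[] | order so far=[2, 4, 5, 0, 6, 1, 3]
  Result: [2, 4, 5, 0, 6, 1, 3]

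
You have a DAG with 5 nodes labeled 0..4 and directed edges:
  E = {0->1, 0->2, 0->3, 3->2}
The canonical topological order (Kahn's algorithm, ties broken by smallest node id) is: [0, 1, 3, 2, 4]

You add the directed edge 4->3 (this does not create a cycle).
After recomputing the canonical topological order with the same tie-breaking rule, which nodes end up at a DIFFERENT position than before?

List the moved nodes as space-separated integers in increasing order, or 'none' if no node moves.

Old toposort: [0, 1, 3, 2, 4]
Added edge 4->3
Recompute Kahn (smallest-id tiebreak):
  initial in-degrees: [0, 1, 2, 2, 0]
  ready (indeg=0): [0, 4]
  pop 0: indeg[1]->0; indeg[2]->1; indeg[3]->1 | ready=[1, 4] | order so far=[0]
  pop 1: no out-edges | ready=[4] | order so far=[0, 1]
  pop 4: indeg[3]->0 | ready=[3] | order so far=[0, 1, 4]
  pop 3: indeg[2]->0 | ready=[2] | order so far=[0, 1, 4, 3]
  pop 2: no out-edges | ready=[] | order so far=[0, 1, 4, 3, 2]
New canonical toposort: [0, 1, 4, 3, 2]
Compare positions:
  Node 0: index 0 -> 0 (same)
  Node 1: index 1 -> 1 (same)
  Node 2: index 3 -> 4 (moved)
  Node 3: index 2 -> 3 (moved)
  Node 4: index 4 -> 2 (moved)
Nodes that changed position: 2 3 4

Answer: 2 3 4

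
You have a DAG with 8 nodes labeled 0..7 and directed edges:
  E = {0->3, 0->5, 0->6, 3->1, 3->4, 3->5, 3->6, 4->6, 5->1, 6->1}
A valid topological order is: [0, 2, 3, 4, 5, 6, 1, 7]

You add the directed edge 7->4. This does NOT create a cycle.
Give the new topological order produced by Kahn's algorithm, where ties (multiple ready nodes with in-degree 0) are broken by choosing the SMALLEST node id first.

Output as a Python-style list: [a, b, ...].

Answer: [0, 2, 3, 5, 7, 4, 6, 1]

Derivation:
Old toposort: [0, 2, 3, 4, 5, 6, 1, 7]
Added edge: 7->4
Position of 7 (7) > position of 4 (3). Must reorder: 7 must now come before 4.
Run Kahn's algorithm (break ties by smallest node id):
  initial in-degrees: [0, 3, 0, 1, 2, 2, 3, 0]
  ready (indeg=0): [0, 2, 7]
  pop 0: indeg[3]->0; indeg[5]->1; indeg[6]->2 | ready=[2, 3, 7] | order so far=[0]
  pop 2: no out-edges | ready=[3, 7] | order so far=[0, 2]
  pop 3: indeg[1]->2; indeg[4]->1; indeg[5]->0; indeg[6]->1 | ready=[5, 7] | order so far=[0, 2, 3]
  pop 5: indeg[1]->1 | ready=[7] | order so far=[0, 2, 3, 5]
  pop 7: indeg[4]->0 | ready=[4] | order so far=[0, 2, 3, 5, 7]
  pop 4: indeg[6]->0 | ready=[6] | order so far=[0, 2, 3, 5, 7, 4]
  pop 6: indeg[1]->0 | ready=[1] | order so far=[0, 2, 3, 5, 7, 4, 6]
  pop 1: no out-edges | ready=[] | order so far=[0, 2, 3, 5, 7, 4, 6, 1]
  Result: [0, 2, 3, 5, 7, 4, 6, 1]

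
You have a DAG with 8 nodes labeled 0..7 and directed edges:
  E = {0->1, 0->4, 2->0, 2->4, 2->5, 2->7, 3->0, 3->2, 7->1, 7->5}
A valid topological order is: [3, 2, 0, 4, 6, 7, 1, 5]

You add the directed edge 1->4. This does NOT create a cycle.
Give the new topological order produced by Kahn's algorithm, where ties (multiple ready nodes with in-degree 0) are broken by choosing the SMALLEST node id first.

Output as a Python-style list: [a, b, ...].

Answer: [3, 2, 0, 6, 7, 1, 4, 5]

Derivation:
Old toposort: [3, 2, 0, 4, 6, 7, 1, 5]
Added edge: 1->4
Position of 1 (6) > position of 4 (3). Must reorder: 1 must now come before 4.
Run Kahn's algorithm (break ties by smallest node id):
  initial in-degrees: [2, 2, 1, 0, 3, 2, 0, 1]
  ready (indeg=0): [3, 6]
  pop 3: indeg[0]->1; indeg[2]->0 | ready=[2, 6] | order so far=[3]
  pop 2: indeg[0]->0; indeg[4]->2; indeg[5]->1; indeg[7]->0 | ready=[0, 6, 7] | order so far=[3, 2]
  pop 0: indeg[1]->1; indeg[4]->1 | ready=[6, 7] | order so far=[3, 2, 0]
  pop 6: no out-edges | ready=[7] | order so far=[3, 2, 0, 6]
  pop 7: indeg[1]->0; indeg[5]->0 | ready=[1, 5] | order so far=[3, 2, 0, 6, 7]
  pop 1: indeg[4]->0 | ready=[4, 5] | order so far=[3, 2, 0, 6, 7, 1]
  pop 4: no out-edges | ready=[5] | order so far=[3, 2, 0, 6, 7, 1, 4]
  pop 5: no out-edges | ready=[] | order so far=[3, 2, 0, 6, 7, 1, 4, 5]
  Result: [3, 2, 0, 6, 7, 1, 4, 5]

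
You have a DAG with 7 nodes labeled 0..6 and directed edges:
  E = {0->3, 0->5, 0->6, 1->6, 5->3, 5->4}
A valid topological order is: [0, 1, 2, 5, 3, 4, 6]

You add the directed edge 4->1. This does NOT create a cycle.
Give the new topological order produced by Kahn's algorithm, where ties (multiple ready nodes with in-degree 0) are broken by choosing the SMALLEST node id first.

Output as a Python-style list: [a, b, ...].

Old toposort: [0, 1, 2, 5, 3, 4, 6]
Added edge: 4->1
Position of 4 (5) > position of 1 (1). Must reorder: 4 must now come before 1.
Run Kahn's algorithm (break ties by smallest node id):
  initial in-degrees: [0, 1, 0, 2, 1, 1, 2]
  ready (indeg=0): [0, 2]
  pop 0: indeg[3]->1; indeg[5]->0; indeg[6]->1 | ready=[2, 5] | order so far=[0]
  pop 2: no out-edges | ready=[5] | order so far=[0, 2]
  pop 5: indeg[3]->0; indeg[4]->0 | ready=[3, 4] | order so far=[0, 2, 5]
  pop 3: no out-edges | ready=[4] | order so far=[0, 2, 5, 3]
  pop 4: indeg[1]->0 | ready=[1] | order so far=[0, 2, 5, 3, 4]
  pop 1: indeg[6]->0 | ready=[6] | order so far=[0, 2, 5, 3, 4, 1]
  pop 6: no out-edges | ready=[] | order so far=[0, 2, 5, 3, 4, 1, 6]
  Result: [0, 2, 5, 3, 4, 1, 6]

Answer: [0, 2, 5, 3, 4, 1, 6]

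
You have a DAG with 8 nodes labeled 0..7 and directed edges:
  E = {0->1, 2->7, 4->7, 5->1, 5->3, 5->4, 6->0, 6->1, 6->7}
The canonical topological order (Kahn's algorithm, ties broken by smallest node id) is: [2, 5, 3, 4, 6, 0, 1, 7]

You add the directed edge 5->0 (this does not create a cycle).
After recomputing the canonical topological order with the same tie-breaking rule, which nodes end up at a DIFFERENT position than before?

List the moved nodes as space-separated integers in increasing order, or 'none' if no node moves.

Answer: none

Derivation:
Old toposort: [2, 5, 3, 4, 6, 0, 1, 7]
Added edge 5->0
Recompute Kahn (smallest-id tiebreak):
  initial in-degrees: [2, 3, 0, 1, 1, 0, 0, 3]
  ready (indeg=0): [2, 5, 6]
  pop 2: indeg[7]->2 | ready=[5, 6] | order so far=[2]
  pop 5: indeg[0]->1; indeg[1]->2; indeg[3]->0; indeg[4]->0 | ready=[3, 4, 6] | order so far=[2, 5]
  pop 3: no out-edges | ready=[4, 6] | order so far=[2, 5, 3]
  pop 4: indeg[7]->1 | ready=[6] | order so far=[2, 5, 3, 4]
  pop 6: indeg[0]->0; indeg[1]->1; indeg[7]->0 | ready=[0, 7] | order so far=[2, 5, 3, 4, 6]
  pop 0: indeg[1]->0 | ready=[1, 7] | order so far=[2, 5, 3, 4, 6, 0]
  pop 1: no out-edges | ready=[7] | order so far=[2, 5, 3, 4, 6, 0, 1]
  pop 7: no out-edges | ready=[] | order so far=[2, 5, 3, 4, 6, 0, 1, 7]
New canonical toposort: [2, 5, 3, 4, 6, 0, 1, 7]
Compare positions:
  Node 0: index 5 -> 5 (same)
  Node 1: index 6 -> 6 (same)
  Node 2: index 0 -> 0 (same)
  Node 3: index 2 -> 2 (same)
  Node 4: index 3 -> 3 (same)
  Node 5: index 1 -> 1 (same)
  Node 6: index 4 -> 4 (same)
  Node 7: index 7 -> 7 (same)
Nodes that changed position: none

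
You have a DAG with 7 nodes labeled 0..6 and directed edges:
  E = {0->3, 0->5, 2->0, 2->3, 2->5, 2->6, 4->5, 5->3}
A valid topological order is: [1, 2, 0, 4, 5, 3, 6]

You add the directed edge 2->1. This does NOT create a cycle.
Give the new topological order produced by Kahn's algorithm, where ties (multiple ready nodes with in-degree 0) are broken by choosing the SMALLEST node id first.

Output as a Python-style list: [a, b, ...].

Answer: [2, 0, 1, 4, 5, 3, 6]

Derivation:
Old toposort: [1, 2, 0, 4, 5, 3, 6]
Added edge: 2->1
Position of 2 (1) > position of 1 (0). Must reorder: 2 must now come before 1.
Run Kahn's algorithm (break ties by smallest node id):
  initial in-degrees: [1, 1, 0, 3, 0, 3, 1]
  ready (indeg=0): [2, 4]
  pop 2: indeg[0]->0; indeg[1]->0; indeg[3]->2; indeg[5]->2; indeg[6]->0 | ready=[0, 1, 4, 6] | order so far=[2]
  pop 0: indeg[3]->1; indeg[5]->1 | ready=[1, 4, 6] | order so far=[2, 0]
  pop 1: no out-edges | ready=[4, 6] | order so far=[2, 0, 1]
  pop 4: indeg[5]->0 | ready=[5, 6] | order so far=[2, 0, 1, 4]
  pop 5: indeg[3]->0 | ready=[3, 6] | order so far=[2, 0, 1, 4, 5]
  pop 3: no out-edges | ready=[6] | order so far=[2, 0, 1, 4, 5, 3]
  pop 6: no out-edges | ready=[] | order so far=[2, 0, 1, 4, 5, 3, 6]
  Result: [2, 0, 1, 4, 5, 3, 6]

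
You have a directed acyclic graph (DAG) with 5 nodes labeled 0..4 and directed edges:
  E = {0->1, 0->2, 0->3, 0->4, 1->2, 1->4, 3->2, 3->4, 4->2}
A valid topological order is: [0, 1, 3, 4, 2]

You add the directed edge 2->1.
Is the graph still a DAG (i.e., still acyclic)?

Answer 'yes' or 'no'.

Answer: no

Derivation:
Given toposort: [0, 1, 3, 4, 2]
Position of 2: index 4; position of 1: index 1
New edge 2->1: backward (u after v in old order)
Backward edge: old toposort is now invalid. Check if this creates a cycle.
Does 1 already reach 2? Reachable from 1: [1, 2, 4]. YES -> cycle!
Still a DAG? no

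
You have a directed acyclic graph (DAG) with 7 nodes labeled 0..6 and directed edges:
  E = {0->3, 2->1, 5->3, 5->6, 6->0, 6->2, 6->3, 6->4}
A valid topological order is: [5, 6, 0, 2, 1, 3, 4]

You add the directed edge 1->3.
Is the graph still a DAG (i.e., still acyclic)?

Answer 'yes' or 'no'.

Answer: yes

Derivation:
Given toposort: [5, 6, 0, 2, 1, 3, 4]
Position of 1: index 4; position of 3: index 5
New edge 1->3: forward
Forward edge: respects the existing order. Still a DAG, same toposort still valid.
Still a DAG? yes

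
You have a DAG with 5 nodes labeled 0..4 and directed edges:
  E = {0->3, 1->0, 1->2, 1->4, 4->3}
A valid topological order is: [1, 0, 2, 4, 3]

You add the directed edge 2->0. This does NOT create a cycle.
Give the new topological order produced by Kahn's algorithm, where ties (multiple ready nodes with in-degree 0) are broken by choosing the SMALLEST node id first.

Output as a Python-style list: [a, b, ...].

Answer: [1, 2, 0, 4, 3]

Derivation:
Old toposort: [1, 0, 2, 4, 3]
Added edge: 2->0
Position of 2 (2) > position of 0 (1). Must reorder: 2 must now come before 0.
Run Kahn's algorithm (break ties by smallest node id):
  initial in-degrees: [2, 0, 1, 2, 1]
  ready (indeg=0): [1]
  pop 1: indeg[0]->1; indeg[2]->0; indeg[4]->0 | ready=[2, 4] | order so far=[1]
  pop 2: indeg[0]->0 | ready=[0, 4] | order so far=[1, 2]
  pop 0: indeg[3]->1 | ready=[4] | order so far=[1, 2, 0]
  pop 4: indeg[3]->0 | ready=[3] | order so far=[1, 2, 0, 4]
  pop 3: no out-edges | ready=[] | order so far=[1, 2, 0, 4, 3]
  Result: [1, 2, 0, 4, 3]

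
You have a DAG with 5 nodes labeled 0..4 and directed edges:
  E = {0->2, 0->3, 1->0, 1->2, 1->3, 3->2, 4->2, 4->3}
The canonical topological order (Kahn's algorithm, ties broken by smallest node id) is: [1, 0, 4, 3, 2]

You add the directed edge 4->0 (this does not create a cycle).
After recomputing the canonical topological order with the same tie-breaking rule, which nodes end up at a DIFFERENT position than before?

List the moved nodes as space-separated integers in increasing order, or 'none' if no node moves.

Answer: 0 4

Derivation:
Old toposort: [1, 0, 4, 3, 2]
Added edge 4->0
Recompute Kahn (smallest-id tiebreak):
  initial in-degrees: [2, 0, 4, 3, 0]
  ready (indeg=0): [1, 4]
  pop 1: indeg[0]->1; indeg[2]->3; indeg[3]->2 | ready=[4] | order so far=[1]
  pop 4: indeg[0]->0; indeg[2]->2; indeg[3]->1 | ready=[0] | order so far=[1, 4]
  pop 0: indeg[2]->1; indeg[3]->0 | ready=[3] | order so far=[1, 4, 0]
  pop 3: indeg[2]->0 | ready=[2] | order so far=[1, 4, 0, 3]
  pop 2: no out-edges | ready=[] | order so far=[1, 4, 0, 3, 2]
New canonical toposort: [1, 4, 0, 3, 2]
Compare positions:
  Node 0: index 1 -> 2 (moved)
  Node 1: index 0 -> 0 (same)
  Node 2: index 4 -> 4 (same)
  Node 3: index 3 -> 3 (same)
  Node 4: index 2 -> 1 (moved)
Nodes that changed position: 0 4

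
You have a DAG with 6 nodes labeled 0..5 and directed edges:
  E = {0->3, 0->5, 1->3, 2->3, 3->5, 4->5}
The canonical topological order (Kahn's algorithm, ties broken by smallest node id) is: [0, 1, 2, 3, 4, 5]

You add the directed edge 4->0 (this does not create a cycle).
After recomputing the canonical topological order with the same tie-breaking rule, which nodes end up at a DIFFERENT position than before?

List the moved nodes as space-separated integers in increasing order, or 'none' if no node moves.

Answer: 0 1 2 3 4

Derivation:
Old toposort: [0, 1, 2, 3, 4, 5]
Added edge 4->0
Recompute Kahn (smallest-id tiebreak):
  initial in-degrees: [1, 0, 0, 3, 0, 3]
  ready (indeg=0): [1, 2, 4]
  pop 1: indeg[3]->2 | ready=[2, 4] | order so far=[1]
  pop 2: indeg[3]->1 | ready=[4] | order so far=[1, 2]
  pop 4: indeg[0]->0; indeg[5]->2 | ready=[0] | order so far=[1, 2, 4]
  pop 0: indeg[3]->0; indeg[5]->1 | ready=[3] | order so far=[1, 2, 4, 0]
  pop 3: indeg[5]->0 | ready=[5] | order so far=[1, 2, 4, 0, 3]
  pop 5: no out-edges | ready=[] | order so far=[1, 2, 4, 0, 3, 5]
New canonical toposort: [1, 2, 4, 0, 3, 5]
Compare positions:
  Node 0: index 0 -> 3 (moved)
  Node 1: index 1 -> 0 (moved)
  Node 2: index 2 -> 1 (moved)
  Node 3: index 3 -> 4 (moved)
  Node 4: index 4 -> 2 (moved)
  Node 5: index 5 -> 5 (same)
Nodes that changed position: 0 1 2 3 4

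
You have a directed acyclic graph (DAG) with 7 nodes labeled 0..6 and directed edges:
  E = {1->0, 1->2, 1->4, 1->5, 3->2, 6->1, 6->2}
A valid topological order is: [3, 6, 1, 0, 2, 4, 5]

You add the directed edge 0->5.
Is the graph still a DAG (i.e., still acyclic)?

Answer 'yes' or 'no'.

Answer: yes

Derivation:
Given toposort: [3, 6, 1, 0, 2, 4, 5]
Position of 0: index 3; position of 5: index 6
New edge 0->5: forward
Forward edge: respects the existing order. Still a DAG, same toposort still valid.
Still a DAG? yes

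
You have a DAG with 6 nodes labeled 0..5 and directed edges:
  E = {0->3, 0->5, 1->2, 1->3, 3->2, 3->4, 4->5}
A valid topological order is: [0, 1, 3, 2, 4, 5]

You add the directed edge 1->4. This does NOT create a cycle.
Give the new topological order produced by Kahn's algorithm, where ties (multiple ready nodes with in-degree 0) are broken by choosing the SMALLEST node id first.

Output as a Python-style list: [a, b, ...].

Answer: [0, 1, 3, 2, 4, 5]

Derivation:
Old toposort: [0, 1, 3, 2, 4, 5]
Added edge: 1->4
Position of 1 (1) < position of 4 (4). Old order still valid.
Run Kahn's algorithm (break ties by smallest node id):
  initial in-degrees: [0, 0, 2, 2, 2, 2]
  ready (indeg=0): [0, 1]
  pop 0: indeg[3]->1; indeg[5]->1 | ready=[1] | order so far=[0]
  pop 1: indeg[2]->1; indeg[3]->0; indeg[4]->1 | ready=[3] | order so far=[0, 1]
  pop 3: indeg[2]->0; indeg[4]->0 | ready=[2, 4] | order so far=[0, 1, 3]
  pop 2: no out-edges | ready=[4] | order so far=[0, 1, 3, 2]
  pop 4: indeg[5]->0 | ready=[5] | order so far=[0, 1, 3, 2, 4]
  pop 5: no out-edges | ready=[] | order so far=[0, 1, 3, 2, 4, 5]
  Result: [0, 1, 3, 2, 4, 5]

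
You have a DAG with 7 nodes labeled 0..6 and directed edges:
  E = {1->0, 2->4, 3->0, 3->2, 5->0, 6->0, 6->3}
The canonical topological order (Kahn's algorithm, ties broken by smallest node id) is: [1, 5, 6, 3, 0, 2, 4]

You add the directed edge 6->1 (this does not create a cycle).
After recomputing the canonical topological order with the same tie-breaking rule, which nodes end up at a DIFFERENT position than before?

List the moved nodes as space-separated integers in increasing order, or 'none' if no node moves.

Answer: 1 5 6

Derivation:
Old toposort: [1, 5, 6, 3, 0, 2, 4]
Added edge 6->1
Recompute Kahn (smallest-id tiebreak):
  initial in-degrees: [4, 1, 1, 1, 1, 0, 0]
  ready (indeg=0): [5, 6]
  pop 5: indeg[0]->3 | ready=[6] | order so far=[5]
  pop 6: indeg[0]->2; indeg[1]->0; indeg[3]->0 | ready=[1, 3] | order so far=[5, 6]
  pop 1: indeg[0]->1 | ready=[3] | order so far=[5, 6, 1]
  pop 3: indeg[0]->0; indeg[2]->0 | ready=[0, 2] | order so far=[5, 6, 1, 3]
  pop 0: no out-edges | ready=[2] | order so far=[5, 6, 1, 3, 0]
  pop 2: indeg[4]->0 | ready=[4] | order so far=[5, 6, 1, 3, 0, 2]
  pop 4: no out-edges | ready=[] | order so far=[5, 6, 1, 3, 0, 2, 4]
New canonical toposort: [5, 6, 1, 3, 0, 2, 4]
Compare positions:
  Node 0: index 4 -> 4 (same)
  Node 1: index 0 -> 2 (moved)
  Node 2: index 5 -> 5 (same)
  Node 3: index 3 -> 3 (same)
  Node 4: index 6 -> 6 (same)
  Node 5: index 1 -> 0 (moved)
  Node 6: index 2 -> 1 (moved)
Nodes that changed position: 1 5 6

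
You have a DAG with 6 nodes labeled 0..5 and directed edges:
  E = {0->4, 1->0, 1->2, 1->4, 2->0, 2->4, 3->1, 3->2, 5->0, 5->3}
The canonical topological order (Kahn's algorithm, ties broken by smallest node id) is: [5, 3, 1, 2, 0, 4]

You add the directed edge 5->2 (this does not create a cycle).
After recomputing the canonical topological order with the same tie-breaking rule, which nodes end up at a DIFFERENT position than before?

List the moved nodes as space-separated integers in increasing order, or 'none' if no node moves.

Old toposort: [5, 3, 1, 2, 0, 4]
Added edge 5->2
Recompute Kahn (smallest-id tiebreak):
  initial in-degrees: [3, 1, 3, 1, 3, 0]
  ready (indeg=0): [5]
  pop 5: indeg[0]->2; indeg[2]->2; indeg[3]->0 | ready=[3] | order so far=[5]
  pop 3: indeg[1]->0; indeg[2]->1 | ready=[1] | order so far=[5, 3]
  pop 1: indeg[0]->1; indeg[2]->0; indeg[4]->2 | ready=[2] | order so far=[5, 3, 1]
  pop 2: indeg[0]->0; indeg[4]->1 | ready=[0] | order so far=[5, 3, 1, 2]
  pop 0: indeg[4]->0 | ready=[4] | order so far=[5, 3, 1, 2, 0]
  pop 4: no out-edges | ready=[] | order so far=[5, 3, 1, 2, 0, 4]
New canonical toposort: [5, 3, 1, 2, 0, 4]
Compare positions:
  Node 0: index 4 -> 4 (same)
  Node 1: index 2 -> 2 (same)
  Node 2: index 3 -> 3 (same)
  Node 3: index 1 -> 1 (same)
  Node 4: index 5 -> 5 (same)
  Node 5: index 0 -> 0 (same)
Nodes that changed position: none

Answer: none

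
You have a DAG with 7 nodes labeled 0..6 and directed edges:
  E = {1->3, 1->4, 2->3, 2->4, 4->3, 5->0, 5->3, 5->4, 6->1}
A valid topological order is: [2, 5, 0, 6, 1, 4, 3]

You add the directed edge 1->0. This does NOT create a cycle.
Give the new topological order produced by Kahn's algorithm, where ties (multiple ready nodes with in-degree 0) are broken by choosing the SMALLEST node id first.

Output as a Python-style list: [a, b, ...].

Old toposort: [2, 5, 0, 6, 1, 4, 3]
Added edge: 1->0
Position of 1 (4) > position of 0 (2). Must reorder: 1 must now come before 0.
Run Kahn's algorithm (break ties by smallest node id):
  initial in-degrees: [2, 1, 0, 4, 3, 0, 0]
  ready (indeg=0): [2, 5, 6]
  pop 2: indeg[3]->3; indeg[4]->2 | ready=[5, 6] | order so far=[2]
  pop 5: indeg[0]->1; indeg[3]->2; indeg[4]->1 | ready=[6] | order so far=[2, 5]
  pop 6: indeg[1]->0 | ready=[1] | order so far=[2, 5, 6]
  pop 1: indeg[0]->0; indeg[3]->1; indeg[4]->0 | ready=[0, 4] | order so far=[2, 5, 6, 1]
  pop 0: no out-edges | ready=[4] | order so far=[2, 5, 6, 1, 0]
  pop 4: indeg[3]->0 | ready=[3] | order so far=[2, 5, 6, 1, 0, 4]
  pop 3: no out-edges | ready=[] | order so far=[2, 5, 6, 1, 0, 4, 3]
  Result: [2, 5, 6, 1, 0, 4, 3]

Answer: [2, 5, 6, 1, 0, 4, 3]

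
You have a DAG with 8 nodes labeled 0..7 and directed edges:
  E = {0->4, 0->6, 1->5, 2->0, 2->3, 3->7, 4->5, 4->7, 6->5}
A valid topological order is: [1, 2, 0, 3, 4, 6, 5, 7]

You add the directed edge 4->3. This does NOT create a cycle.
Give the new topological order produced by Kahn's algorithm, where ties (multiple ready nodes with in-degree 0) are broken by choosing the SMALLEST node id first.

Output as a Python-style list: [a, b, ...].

Old toposort: [1, 2, 0, 3, 4, 6, 5, 7]
Added edge: 4->3
Position of 4 (4) > position of 3 (3). Must reorder: 4 must now come before 3.
Run Kahn's algorithm (break ties by smallest node id):
  initial in-degrees: [1, 0, 0, 2, 1, 3, 1, 2]
  ready (indeg=0): [1, 2]
  pop 1: indeg[5]->2 | ready=[2] | order so far=[1]
  pop 2: indeg[0]->0; indeg[3]->1 | ready=[0] | order so far=[1, 2]
  pop 0: indeg[4]->0; indeg[6]->0 | ready=[4, 6] | order so far=[1, 2, 0]
  pop 4: indeg[3]->0; indeg[5]->1; indeg[7]->1 | ready=[3, 6] | order so far=[1, 2, 0, 4]
  pop 3: indeg[7]->0 | ready=[6, 7] | order so far=[1, 2, 0, 4, 3]
  pop 6: indeg[5]->0 | ready=[5, 7] | order so far=[1, 2, 0, 4, 3, 6]
  pop 5: no out-edges | ready=[7] | order so far=[1, 2, 0, 4, 3, 6, 5]
  pop 7: no out-edges | ready=[] | order so far=[1, 2, 0, 4, 3, 6, 5, 7]
  Result: [1, 2, 0, 4, 3, 6, 5, 7]

Answer: [1, 2, 0, 4, 3, 6, 5, 7]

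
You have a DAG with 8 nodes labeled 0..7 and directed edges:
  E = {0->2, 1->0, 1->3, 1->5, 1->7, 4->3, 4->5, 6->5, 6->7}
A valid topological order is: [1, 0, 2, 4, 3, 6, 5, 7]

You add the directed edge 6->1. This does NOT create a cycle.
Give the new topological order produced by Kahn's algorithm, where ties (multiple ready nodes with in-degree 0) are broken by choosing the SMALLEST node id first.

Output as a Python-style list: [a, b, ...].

Old toposort: [1, 0, 2, 4, 3, 6, 5, 7]
Added edge: 6->1
Position of 6 (5) > position of 1 (0). Must reorder: 6 must now come before 1.
Run Kahn's algorithm (break ties by smallest node id):
  initial in-degrees: [1, 1, 1, 2, 0, 3, 0, 2]
  ready (indeg=0): [4, 6]
  pop 4: indeg[3]->1; indeg[5]->2 | ready=[6] | order so far=[4]
  pop 6: indeg[1]->0; indeg[5]->1; indeg[7]->1 | ready=[1] | order so far=[4, 6]
  pop 1: indeg[0]->0; indeg[3]->0; indeg[5]->0; indeg[7]->0 | ready=[0, 3, 5, 7] | order so far=[4, 6, 1]
  pop 0: indeg[2]->0 | ready=[2, 3, 5, 7] | order so far=[4, 6, 1, 0]
  pop 2: no out-edges | ready=[3, 5, 7] | order so far=[4, 6, 1, 0, 2]
  pop 3: no out-edges | ready=[5, 7] | order so far=[4, 6, 1, 0, 2, 3]
  pop 5: no out-edges | ready=[7] | order so far=[4, 6, 1, 0, 2, 3, 5]
  pop 7: no out-edges | ready=[] | order so far=[4, 6, 1, 0, 2, 3, 5, 7]
  Result: [4, 6, 1, 0, 2, 3, 5, 7]

Answer: [4, 6, 1, 0, 2, 3, 5, 7]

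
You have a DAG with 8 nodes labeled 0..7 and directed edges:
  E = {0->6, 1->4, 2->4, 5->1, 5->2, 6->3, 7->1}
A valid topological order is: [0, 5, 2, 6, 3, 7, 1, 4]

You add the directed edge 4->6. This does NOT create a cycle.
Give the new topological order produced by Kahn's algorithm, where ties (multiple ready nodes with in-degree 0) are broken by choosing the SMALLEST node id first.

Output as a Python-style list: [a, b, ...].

Answer: [0, 5, 2, 7, 1, 4, 6, 3]

Derivation:
Old toposort: [0, 5, 2, 6, 3, 7, 1, 4]
Added edge: 4->6
Position of 4 (7) > position of 6 (3). Must reorder: 4 must now come before 6.
Run Kahn's algorithm (break ties by smallest node id):
  initial in-degrees: [0, 2, 1, 1, 2, 0, 2, 0]
  ready (indeg=0): [0, 5, 7]
  pop 0: indeg[6]->1 | ready=[5, 7] | order so far=[0]
  pop 5: indeg[1]->1; indeg[2]->0 | ready=[2, 7] | order so far=[0, 5]
  pop 2: indeg[4]->1 | ready=[7] | order so far=[0, 5, 2]
  pop 7: indeg[1]->0 | ready=[1] | order so far=[0, 5, 2, 7]
  pop 1: indeg[4]->0 | ready=[4] | order so far=[0, 5, 2, 7, 1]
  pop 4: indeg[6]->0 | ready=[6] | order so far=[0, 5, 2, 7, 1, 4]
  pop 6: indeg[3]->0 | ready=[3] | order so far=[0, 5, 2, 7, 1, 4, 6]
  pop 3: no out-edges | ready=[] | order so far=[0, 5, 2, 7, 1, 4, 6, 3]
  Result: [0, 5, 2, 7, 1, 4, 6, 3]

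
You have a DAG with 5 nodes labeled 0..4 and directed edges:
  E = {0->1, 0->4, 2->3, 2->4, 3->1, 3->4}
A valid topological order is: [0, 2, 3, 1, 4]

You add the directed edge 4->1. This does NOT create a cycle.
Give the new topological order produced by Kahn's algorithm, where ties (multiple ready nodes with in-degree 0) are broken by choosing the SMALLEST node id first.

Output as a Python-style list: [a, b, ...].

Old toposort: [0, 2, 3, 1, 4]
Added edge: 4->1
Position of 4 (4) > position of 1 (3). Must reorder: 4 must now come before 1.
Run Kahn's algorithm (break ties by smallest node id):
  initial in-degrees: [0, 3, 0, 1, 3]
  ready (indeg=0): [0, 2]
  pop 0: indeg[1]->2; indeg[4]->2 | ready=[2] | order so far=[0]
  pop 2: indeg[3]->0; indeg[4]->1 | ready=[3] | order so far=[0, 2]
  pop 3: indeg[1]->1; indeg[4]->0 | ready=[4] | order so far=[0, 2, 3]
  pop 4: indeg[1]->0 | ready=[1] | order so far=[0, 2, 3, 4]
  pop 1: no out-edges | ready=[] | order so far=[0, 2, 3, 4, 1]
  Result: [0, 2, 3, 4, 1]

Answer: [0, 2, 3, 4, 1]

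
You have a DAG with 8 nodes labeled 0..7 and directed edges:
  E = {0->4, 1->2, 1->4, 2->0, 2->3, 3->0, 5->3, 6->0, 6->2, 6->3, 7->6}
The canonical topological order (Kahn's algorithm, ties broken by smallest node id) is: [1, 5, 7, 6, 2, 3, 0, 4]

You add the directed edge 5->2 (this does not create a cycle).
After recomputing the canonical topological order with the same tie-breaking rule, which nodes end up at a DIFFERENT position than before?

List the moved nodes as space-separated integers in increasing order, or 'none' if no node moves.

Old toposort: [1, 5, 7, 6, 2, 3, 0, 4]
Added edge 5->2
Recompute Kahn (smallest-id tiebreak):
  initial in-degrees: [3, 0, 3, 3, 2, 0, 1, 0]
  ready (indeg=0): [1, 5, 7]
  pop 1: indeg[2]->2; indeg[4]->1 | ready=[5, 7] | order so far=[1]
  pop 5: indeg[2]->1; indeg[3]->2 | ready=[7] | order so far=[1, 5]
  pop 7: indeg[6]->0 | ready=[6] | order so far=[1, 5, 7]
  pop 6: indeg[0]->2; indeg[2]->0; indeg[3]->1 | ready=[2] | order so far=[1, 5, 7, 6]
  pop 2: indeg[0]->1; indeg[3]->0 | ready=[3] | order so far=[1, 5, 7, 6, 2]
  pop 3: indeg[0]->0 | ready=[0] | order so far=[1, 5, 7, 6, 2, 3]
  pop 0: indeg[4]->0 | ready=[4] | order so far=[1, 5, 7, 6, 2, 3, 0]
  pop 4: no out-edges | ready=[] | order so far=[1, 5, 7, 6, 2, 3, 0, 4]
New canonical toposort: [1, 5, 7, 6, 2, 3, 0, 4]
Compare positions:
  Node 0: index 6 -> 6 (same)
  Node 1: index 0 -> 0 (same)
  Node 2: index 4 -> 4 (same)
  Node 3: index 5 -> 5 (same)
  Node 4: index 7 -> 7 (same)
  Node 5: index 1 -> 1 (same)
  Node 6: index 3 -> 3 (same)
  Node 7: index 2 -> 2 (same)
Nodes that changed position: none

Answer: none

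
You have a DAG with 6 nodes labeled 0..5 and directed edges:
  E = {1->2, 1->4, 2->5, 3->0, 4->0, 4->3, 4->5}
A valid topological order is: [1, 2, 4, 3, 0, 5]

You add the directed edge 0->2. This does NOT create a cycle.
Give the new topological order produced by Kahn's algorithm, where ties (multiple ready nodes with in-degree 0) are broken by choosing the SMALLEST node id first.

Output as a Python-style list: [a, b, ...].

Old toposort: [1, 2, 4, 3, 0, 5]
Added edge: 0->2
Position of 0 (4) > position of 2 (1). Must reorder: 0 must now come before 2.
Run Kahn's algorithm (break ties by smallest node id):
  initial in-degrees: [2, 0, 2, 1, 1, 2]
  ready (indeg=0): [1]
  pop 1: indeg[2]->1; indeg[4]->0 | ready=[4] | order so far=[1]
  pop 4: indeg[0]->1; indeg[3]->0; indeg[5]->1 | ready=[3] | order so far=[1, 4]
  pop 3: indeg[0]->0 | ready=[0] | order so far=[1, 4, 3]
  pop 0: indeg[2]->0 | ready=[2] | order so far=[1, 4, 3, 0]
  pop 2: indeg[5]->0 | ready=[5] | order so far=[1, 4, 3, 0, 2]
  pop 5: no out-edges | ready=[] | order so far=[1, 4, 3, 0, 2, 5]
  Result: [1, 4, 3, 0, 2, 5]

Answer: [1, 4, 3, 0, 2, 5]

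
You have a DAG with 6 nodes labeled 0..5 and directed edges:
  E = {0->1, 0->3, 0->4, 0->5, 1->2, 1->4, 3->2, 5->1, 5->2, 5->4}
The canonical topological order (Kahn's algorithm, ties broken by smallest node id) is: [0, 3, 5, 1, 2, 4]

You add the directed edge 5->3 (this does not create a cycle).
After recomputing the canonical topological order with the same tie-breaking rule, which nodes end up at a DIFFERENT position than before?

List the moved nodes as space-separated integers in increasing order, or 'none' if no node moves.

Old toposort: [0, 3, 5, 1, 2, 4]
Added edge 5->3
Recompute Kahn (smallest-id tiebreak):
  initial in-degrees: [0, 2, 3, 2, 3, 1]
  ready (indeg=0): [0]
  pop 0: indeg[1]->1; indeg[3]->1; indeg[4]->2; indeg[5]->0 | ready=[5] | order so far=[0]
  pop 5: indeg[1]->0; indeg[2]->2; indeg[3]->0; indeg[4]->1 | ready=[1, 3] | order so far=[0, 5]
  pop 1: indeg[2]->1; indeg[4]->0 | ready=[3, 4] | order so far=[0, 5, 1]
  pop 3: indeg[2]->0 | ready=[2, 4] | order so far=[0, 5, 1, 3]
  pop 2: no out-edges | ready=[4] | order so far=[0, 5, 1, 3, 2]
  pop 4: no out-edges | ready=[] | order so far=[0, 5, 1, 3, 2, 4]
New canonical toposort: [0, 5, 1, 3, 2, 4]
Compare positions:
  Node 0: index 0 -> 0 (same)
  Node 1: index 3 -> 2 (moved)
  Node 2: index 4 -> 4 (same)
  Node 3: index 1 -> 3 (moved)
  Node 4: index 5 -> 5 (same)
  Node 5: index 2 -> 1 (moved)
Nodes that changed position: 1 3 5

Answer: 1 3 5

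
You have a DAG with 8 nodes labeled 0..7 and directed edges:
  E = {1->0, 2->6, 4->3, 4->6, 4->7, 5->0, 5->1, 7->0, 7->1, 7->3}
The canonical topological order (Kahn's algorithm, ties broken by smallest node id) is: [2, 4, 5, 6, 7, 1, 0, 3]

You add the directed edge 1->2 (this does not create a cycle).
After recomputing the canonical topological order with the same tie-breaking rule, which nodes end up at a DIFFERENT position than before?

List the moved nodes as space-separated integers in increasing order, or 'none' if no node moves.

Answer: 0 1 2 3 4 5 6 7

Derivation:
Old toposort: [2, 4, 5, 6, 7, 1, 0, 3]
Added edge 1->2
Recompute Kahn (smallest-id tiebreak):
  initial in-degrees: [3, 2, 1, 2, 0, 0, 2, 1]
  ready (indeg=0): [4, 5]
  pop 4: indeg[3]->1; indeg[6]->1; indeg[7]->0 | ready=[5, 7] | order so far=[4]
  pop 5: indeg[0]->2; indeg[1]->1 | ready=[7] | order so far=[4, 5]
  pop 7: indeg[0]->1; indeg[1]->0; indeg[3]->0 | ready=[1, 3] | order so far=[4, 5, 7]
  pop 1: indeg[0]->0; indeg[2]->0 | ready=[0, 2, 3] | order so far=[4, 5, 7, 1]
  pop 0: no out-edges | ready=[2, 3] | order so far=[4, 5, 7, 1, 0]
  pop 2: indeg[6]->0 | ready=[3, 6] | order so far=[4, 5, 7, 1, 0, 2]
  pop 3: no out-edges | ready=[6] | order so far=[4, 5, 7, 1, 0, 2, 3]
  pop 6: no out-edges | ready=[] | order so far=[4, 5, 7, 1, 0, 2, 3, 6]
New canonical toposort: [4, 5, 7, 1, 0, 2, 3, 6]
Compare positions:
  Node 0: index 6 -> 4 (moved)
  Node 1: index 5 -> 3 (moved)
  Node 2: index 0 -> 5 (moved)
  Node 3: index 7 -> 6 (moved)
  Node 4: index 1 -> 0 (moved)
  Node 5: index 2 -> 1 (moved)
  Node 6: index 3 -> 7 (moved)
  Node 7: index 4 -> 2 (moved)
Nodes that changed position: 0 1 2 3 4 5 6 7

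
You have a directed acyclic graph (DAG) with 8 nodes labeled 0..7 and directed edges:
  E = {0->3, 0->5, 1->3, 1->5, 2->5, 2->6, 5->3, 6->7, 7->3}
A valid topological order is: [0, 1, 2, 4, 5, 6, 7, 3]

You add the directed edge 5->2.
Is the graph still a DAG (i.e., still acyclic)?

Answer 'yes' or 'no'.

Given toposort: [0, 1, 2, 4, 5, 6, 7, 3]
Position of 5: index 4; position of 2: index 2
New edge 5->2: backward (u after v in old order)
Backward edge: old toposort is now invalid. Check if this creates a cycle.
Does 2 already reach 5? Reachable from 2: [2, 3, 5, 6, 7]. YES -> cycle!
Still a DAG? no

Answer: no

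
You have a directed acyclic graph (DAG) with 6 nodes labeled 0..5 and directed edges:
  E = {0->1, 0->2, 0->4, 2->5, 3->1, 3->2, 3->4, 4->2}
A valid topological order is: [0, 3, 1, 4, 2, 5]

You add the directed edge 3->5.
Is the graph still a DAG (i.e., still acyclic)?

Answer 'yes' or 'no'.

Given toposort: [0, 3, 1, 4, 2, 5]
Position of 3: index 1; position of 5: index 5
New edge 3->5: forward
Forward edge: respects the existing order. Still a DAG, same toposort still valid.
Still a DAG? yes

Answer: yes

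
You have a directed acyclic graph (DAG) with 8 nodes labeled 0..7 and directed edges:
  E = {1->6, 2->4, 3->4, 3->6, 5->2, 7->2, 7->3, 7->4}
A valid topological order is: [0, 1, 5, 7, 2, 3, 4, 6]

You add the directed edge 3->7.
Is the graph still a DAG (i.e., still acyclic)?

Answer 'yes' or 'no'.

Given toposort: [0, 1, 5, 7, 2, 3, 4, 6]
Position of 3: index 5; position of 7: index 3
New edge 3->7: backward (u after v in old order)
Backward edge: old toposort is now invalid. Check if this creates a cycle.
Does 7 already reach 3? Reachable from 7: [2, 3, 4, 6, 7]. YES -> cycle!
Still a DAG? no

Answer: no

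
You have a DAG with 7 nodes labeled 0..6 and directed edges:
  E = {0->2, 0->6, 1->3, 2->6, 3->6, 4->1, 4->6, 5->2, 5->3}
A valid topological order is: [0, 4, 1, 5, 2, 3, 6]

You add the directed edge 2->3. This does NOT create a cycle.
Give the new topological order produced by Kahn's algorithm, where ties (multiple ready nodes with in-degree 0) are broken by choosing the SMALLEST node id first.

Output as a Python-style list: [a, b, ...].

Answer: [0, 4, 1, 5, 2, 3, 6]

Derivation:
Old toposort: [0, 4, 1, 5, 2, 3, 6]
Added edge: 2->3
Position of 2 (4) < position of 3 (5). Old order still valid.
Run Kahn's algorithm (break ties by smallest node id):
  initial in-degrees: [0, 1, 2, 3, 0, 0, 4]
  ready (indeg=0): [0, 4, 5]
  pop 0: indeg[2]->1; indeg[6]->3 | ready=[4, 5] | order so far=[0]
  pop 4: indeg[1]->0; indeg[6]->2 | ready=[1, 5] | order so far=[0, 4]
  pop 1: indeg[3]->2 | ready=[5] | order so far=[0, 4, 1]
  pop 5: indeg[2]->0; indeg[3]->1 | ready=[2] | order so far=[0, 4, 1, 5]
  pop 2: indeg[3]->0; indeg[6]->1 | ready=[3] | order so far=[0, 4, 1, 5, 2]
  pop 3: indeg[6]->0 | ready=[6] | order so far=[0, 4, 1, 5, 2, 3]
  pop 6: no out-edges | ready=[] | order so far=[0, 4, 1, 5, 2, 3, 6]
  Result: [0, 4, 1, 5, 2, 3, 6]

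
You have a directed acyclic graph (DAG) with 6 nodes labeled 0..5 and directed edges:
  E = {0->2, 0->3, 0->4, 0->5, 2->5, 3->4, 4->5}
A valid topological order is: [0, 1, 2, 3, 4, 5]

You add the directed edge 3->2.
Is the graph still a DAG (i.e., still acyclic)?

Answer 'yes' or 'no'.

Answer: yes

Derivation:
Given toposort: [0, 1, 2, 3, 4, 5]
Position of 3: index 3; position of 2: index 2
New edge 3->2: backward (u after v in old order)
Backward edge: old toposort is now invalid. Check if this creates a cycle.
Does 2 already reach 3? Reachable from 2: [2, 5]. NO -> still a DAG (reorder needed).
Still a DAG? yes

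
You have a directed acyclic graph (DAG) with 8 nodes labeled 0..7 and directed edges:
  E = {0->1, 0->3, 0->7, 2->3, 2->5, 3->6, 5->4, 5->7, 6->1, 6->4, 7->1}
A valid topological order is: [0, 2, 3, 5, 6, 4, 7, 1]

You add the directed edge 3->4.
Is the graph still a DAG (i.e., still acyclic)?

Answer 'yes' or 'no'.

Given toposort: [0, 2, 3, 5, 6, 4, 7, 1]
Position of 3: index 2; position of 4: index 5
New edge 3->4: forward
Forward edge: respects the existing order. Still a DAG, same toposort still valid.
Still a DAG? yes

Answer: yes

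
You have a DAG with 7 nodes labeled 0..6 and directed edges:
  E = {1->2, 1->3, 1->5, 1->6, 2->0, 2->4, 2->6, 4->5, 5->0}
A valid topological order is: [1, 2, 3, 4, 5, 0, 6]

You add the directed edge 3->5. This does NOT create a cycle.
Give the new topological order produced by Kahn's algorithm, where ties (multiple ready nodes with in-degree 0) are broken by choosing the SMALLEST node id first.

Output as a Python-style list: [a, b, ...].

Old toposort: [1, 2, 3, 4, 5, 0, 6]
Added edge: 3->5
Position of 3 (2) < position of 5 (4). Old order still valid.
Run Kahn's algorithm (break ties by smallest node id):
  initial in-degrees: [2, 0, 1, 1, 1, 3, 2]
  ready (indeg=0): [1]
  pop 1: indeg[2]->0; indeg[3]->0; indeg[5]->2; indeg[6]->1 | ready=[2, 3] | order so far=[1]
  pop 2: indeg[0]->1; indeg[4]->0; indeg[6]->0 | ready=[3, 4, 6] | order so far=[1, 2]
  pop 3: indeg[5]->1 | ready=[4, 6] | order so far=[1, 2, 3]
  pop 4: indeg[5]->0 | ready=[5, 6] | order so far=[1, 2, 3, 4]
  pop 5: indeg[0]->0 | ready=[0, 6] | order so far=[1, 2, 3, 4, 5]
  pop 0: no out-edges | ready=[6] | order so far=[1, 2, 3, 4, 5, 0]
  pop 6: no out-edges | ready=[] | order so far=[1, 2, 3, 4, 5, 0, 6]
  Result: [1, 2, 3, 4, 5, 0, 6]

Answer: [1, 2, 3, 4, 5, 0, 6]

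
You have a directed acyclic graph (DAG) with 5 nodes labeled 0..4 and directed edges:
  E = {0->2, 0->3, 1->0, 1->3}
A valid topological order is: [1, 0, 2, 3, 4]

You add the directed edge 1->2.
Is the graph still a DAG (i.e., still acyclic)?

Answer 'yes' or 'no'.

Answer: yes

Derivation:
Given toposort: [1, 0, 2, 3, 4]
Position of 1: index 0; position of 2: index 2
New edge 1->2: forward
Forward edge: respects the existing order. Still a DAG, same toposort still valid.
Still a DAG? yes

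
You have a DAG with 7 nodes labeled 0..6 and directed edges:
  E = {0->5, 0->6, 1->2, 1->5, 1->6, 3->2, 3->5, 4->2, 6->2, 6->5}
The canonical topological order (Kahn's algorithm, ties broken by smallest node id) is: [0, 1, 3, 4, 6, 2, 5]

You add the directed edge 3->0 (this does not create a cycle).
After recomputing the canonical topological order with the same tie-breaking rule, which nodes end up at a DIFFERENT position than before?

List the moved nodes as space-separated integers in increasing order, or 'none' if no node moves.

Old toposort: [0, 1, 3, 4, 6, 2, 5]
Added edge 3->0
Recompute Kahn (smallest-id tiebreak):
  initial in-degrees: [1, 0, 4, 0, 0, 4, 2]
  ready (indeg=0): [1, 3, 4]
  pop 1: indeg[2]->3; indeg[5]->3; indeg[6]->1 | ready=[3, 4] | order so far=[1]
  pop 3: indeg[0]->0; indeg[2]->2; indeg[5]->2 | ready=[0, 4] | order so far=[1, 3]
  pop 0: indeg[5]->1; indeg[6]->0 | ready=[4, 6] | order so far=[1, 3, 0]
  pop 4: indeg[2]->1 | ready=[6] | order so far=[1, 3, 0, 4]
  pop 6: indeg[2]->0; indeg[5]->0 | ready=[2, 5] | order so far=[1, 3, 0, 4, 6]
  pop 2: no out-edges | ready=[5] | order so far=[1, 3, 0, 4, 6, 2]
  pop 5: no out-edges | ready=[] | order so far=[1, 3, 0, 4, 6, 2, 5]
New canonical toposort: [1, 3, 0, 4, 6, 2, 5]
Compare positions:
  Node 0: index 0 -> 2 (moved)
  Node 1: index 1 -> 0 (moved)
  Node 2: index 5 -> 5 (same)
  Node 3: index 2 -> 1 (moved)
  Node 4: index 3 -> 3 (same)
  Node 5: index 6 -> 6 (same)
  Node 6: index 4 -> 4 (same)
Nodes that changed position: 0 1 3

Answer: 0 1 3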